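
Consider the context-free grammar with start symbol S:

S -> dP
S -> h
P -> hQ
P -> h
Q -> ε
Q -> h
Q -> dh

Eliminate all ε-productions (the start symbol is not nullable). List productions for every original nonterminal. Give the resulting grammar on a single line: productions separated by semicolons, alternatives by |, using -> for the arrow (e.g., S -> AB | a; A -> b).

S -> h | dP; P -> h | hQ; Q -> h | dh

Nullable set: {Q}.
P -> hQ: Q nullable, giving h | hQ.
Drop Q -> ε.
Unchanged (no nullable symbols): S -> dP; S -> h; P -> h; Q -> dh; Q -> h.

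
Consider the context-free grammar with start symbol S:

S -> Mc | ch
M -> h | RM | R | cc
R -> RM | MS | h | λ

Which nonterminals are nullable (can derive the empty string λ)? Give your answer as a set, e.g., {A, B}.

Directly nullable (have an ε-rule): {R}.
M is nullable via M -> R (every symbol on the right is already known nullable).
Not nullable: S — each has a terminal in every rule's right-hand side or depends on a non-nullable symbol.

{M, R}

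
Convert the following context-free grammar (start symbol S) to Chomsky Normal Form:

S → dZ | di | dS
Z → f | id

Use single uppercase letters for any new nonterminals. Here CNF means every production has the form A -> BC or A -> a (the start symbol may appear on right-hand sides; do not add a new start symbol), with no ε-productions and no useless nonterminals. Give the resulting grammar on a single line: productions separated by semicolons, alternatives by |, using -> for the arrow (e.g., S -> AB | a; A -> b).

S -> AB | AS | AZ; A -> d; B -> i; Z -> f | BA

No ε-productions.
No unit productions to eliminate.
TERM: introduce A -> d, B -> i and substitute in every rule of length ≥2.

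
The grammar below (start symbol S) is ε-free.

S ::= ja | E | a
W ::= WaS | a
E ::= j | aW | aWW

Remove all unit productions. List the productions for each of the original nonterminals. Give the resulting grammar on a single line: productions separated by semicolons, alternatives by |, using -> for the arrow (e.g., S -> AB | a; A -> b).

S -> a | j | aW | ja | aWW; E -> j | aW | aWW; W -> a | WaS

Unit productions: S->E.
Unit pairs (A ⇒* B via units): (S,E).
S: inherits non-unit rules of {E, S} → a | aW | aWW | j | ja.
E: inherits non-unit rules of {E} → aW | aWW | j.
W: inherits non-unit rules of {W} → WaS | a.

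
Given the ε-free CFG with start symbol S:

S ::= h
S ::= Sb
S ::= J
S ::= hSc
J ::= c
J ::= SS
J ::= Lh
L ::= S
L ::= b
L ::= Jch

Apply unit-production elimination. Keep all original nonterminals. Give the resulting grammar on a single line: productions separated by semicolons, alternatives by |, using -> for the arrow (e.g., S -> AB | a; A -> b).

Unit productions: L->S, S->J.
Unit pairs (A ⇒* B via units): (L,J), (L,S), (S,J).
S: inherits non-unit rules of {J, S} → Lh | SS | Sb | c | h | hSc.
J: inherits non-unit rules of {J} → Lh | SS | c.
L: inherits non-unit rules of {J, L, S} → Jch | Lh | SS | Sb | b | c | h | hSc.

S -> c | h | Lh | SS | Sb | hSc; J -> c | Lh | SS; L -> b | c | h | Lh | SS | Sb | Jch | hSc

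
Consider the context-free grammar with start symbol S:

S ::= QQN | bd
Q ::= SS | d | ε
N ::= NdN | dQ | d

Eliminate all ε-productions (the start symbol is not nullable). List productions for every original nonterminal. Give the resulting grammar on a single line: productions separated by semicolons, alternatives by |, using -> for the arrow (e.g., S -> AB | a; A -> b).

S -> N | QN | bd | QQN; N -> d | dQ | NdN; Q -> d | SS

Nullable set: {Q}.
S -> QQN: Q, Q nullable, giving N | QN | QQN.
N -> dQ: Q nullable, giving d | dQ.
Drop Q -> ε.
Unchanged (no nullable symbols): S -> bd; N -> NdN; N -> d; Q -> SS; Q -> d.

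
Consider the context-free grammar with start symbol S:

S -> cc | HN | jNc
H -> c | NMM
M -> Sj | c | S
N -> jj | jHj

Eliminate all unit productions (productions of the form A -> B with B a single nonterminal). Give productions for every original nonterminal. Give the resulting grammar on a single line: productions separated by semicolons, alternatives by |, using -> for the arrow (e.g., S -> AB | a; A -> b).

S -> HN | cc | jNc; H -> c | NMM; M -> c | HN | Sj | cc | jNc; N -> jj | jHj

Unit productions: M->S.
Unit pairs (A ⇒* B via units): (M,S).
S: inherits non-unit rules of {S} → HN | cc | jNc.
H: inherits non-unit rules of {H} → NMM | c.
M: inherits non-unit rules of {M, S} → HN | Sj | c | cc | jNc.
N: inherits non-unit rules of {N} → jHj | jj.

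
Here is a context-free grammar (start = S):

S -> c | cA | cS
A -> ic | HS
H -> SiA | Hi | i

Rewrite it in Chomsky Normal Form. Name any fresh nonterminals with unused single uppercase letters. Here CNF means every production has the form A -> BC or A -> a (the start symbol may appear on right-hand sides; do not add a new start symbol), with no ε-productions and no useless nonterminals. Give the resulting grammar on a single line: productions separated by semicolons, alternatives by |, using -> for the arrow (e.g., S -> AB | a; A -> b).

S -> c | CA | CS; A -> BC | HS; B -> i; C -> c; D -> BA; H -> i | HB | SD

No ε-productions.
No unit productions to eliminate.
TERM: introduce C -> c, B -> i and substitute in every rule of length ≥2.
BIN: H -> SBA becomes H -> SD, D -> BA.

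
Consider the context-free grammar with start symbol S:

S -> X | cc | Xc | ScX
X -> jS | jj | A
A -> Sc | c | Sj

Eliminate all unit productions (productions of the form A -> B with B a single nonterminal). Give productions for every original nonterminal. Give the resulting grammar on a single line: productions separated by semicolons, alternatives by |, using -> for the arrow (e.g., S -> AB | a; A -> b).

Unit productions: S->X, X->A.
Unit pairs (A ⇒* B via units): (S,A), (S,X), (X,A).
S: inherits non-unit rules of {A, S, X} → Sc | ScX | Sj | Xc | c | cc | jS | jj.
A: inherits non-unit rules of {A} → Sc | Sj | c.
X: inherits non-unit rules of {A, X} → Sc | Sj | c | jS | jj.

S -> c | Sc | Sj | Xc | cc | jS | jj | ScX; A -> c | Sc | Sj; X -> c | Sc | Sj | jS | jj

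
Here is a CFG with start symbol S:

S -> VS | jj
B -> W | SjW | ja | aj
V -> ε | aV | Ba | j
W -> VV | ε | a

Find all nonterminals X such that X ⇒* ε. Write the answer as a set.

Directly nullable (have an ε-rule): {V, W}.
B is nullable via B -> W (every symbol on the right is already known nullable).
Not nullable: S — each has a terminal in every rule's right-hand side or depends on a non-nullable symbol.

{B, V, W}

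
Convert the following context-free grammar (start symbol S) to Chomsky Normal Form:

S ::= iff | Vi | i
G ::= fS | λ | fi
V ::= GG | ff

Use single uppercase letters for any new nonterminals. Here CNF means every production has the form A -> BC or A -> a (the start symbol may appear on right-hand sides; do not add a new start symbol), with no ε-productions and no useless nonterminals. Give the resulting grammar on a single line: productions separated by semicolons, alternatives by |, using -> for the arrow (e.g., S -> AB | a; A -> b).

S -> i | BC | VB; A -> f; B -> i; C -> AA; G -> AB | AS; V -> AA | AB | AS | GG

Nullable: {G, V}; after ε-elimination: S -> i | Vi | iff; G -> fS | fi; V -> G | GG | ff.
After unit-elimination: S -> i | Vi | iff; G -> fS | fi; V -> GG | fS | ff | fi.
TERM: introduce A -> f, B -> i and substitute in every rule of length ≥2.
BIN: S -> BAA becomes S -> BC, C -> AA.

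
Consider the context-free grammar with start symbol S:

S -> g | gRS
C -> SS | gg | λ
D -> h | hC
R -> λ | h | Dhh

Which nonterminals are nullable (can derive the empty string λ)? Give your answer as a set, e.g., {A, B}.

{C, R}

Directly nullable (have an ε-rule): {C, R}.
Not nullable: D, S — each has a terminal in every rule's right-hand side or depends on a non-nullable symbol.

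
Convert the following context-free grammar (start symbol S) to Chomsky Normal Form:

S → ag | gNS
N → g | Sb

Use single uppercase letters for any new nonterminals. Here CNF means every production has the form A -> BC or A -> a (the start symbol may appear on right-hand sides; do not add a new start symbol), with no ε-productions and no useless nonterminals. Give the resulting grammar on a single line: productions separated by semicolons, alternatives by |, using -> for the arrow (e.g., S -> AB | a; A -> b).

No ε-productions.
No unit productions to eliminate.
TERM: introduce B -> a, A -> b, C -> g and substitute in every rule of length ≥2.
BIN: S -> CNS becomes S -> CD, D -> NS.

S -> BC | CD; A -> b; B -> a; C -> g; D -> NS; N -> g | SA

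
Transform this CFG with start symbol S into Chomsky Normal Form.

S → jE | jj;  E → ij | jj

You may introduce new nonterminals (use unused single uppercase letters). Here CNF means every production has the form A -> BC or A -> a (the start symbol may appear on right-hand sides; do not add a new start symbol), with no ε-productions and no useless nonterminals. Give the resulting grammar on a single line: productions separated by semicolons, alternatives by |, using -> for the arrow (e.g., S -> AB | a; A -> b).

No ε-productions.
No unit productions to eliminate.
TERM: introduce A -> i, B -> j and substitute in every rule of length ≥2.

S -> BB | BE; A -> i; B -> j; E -> AB | BB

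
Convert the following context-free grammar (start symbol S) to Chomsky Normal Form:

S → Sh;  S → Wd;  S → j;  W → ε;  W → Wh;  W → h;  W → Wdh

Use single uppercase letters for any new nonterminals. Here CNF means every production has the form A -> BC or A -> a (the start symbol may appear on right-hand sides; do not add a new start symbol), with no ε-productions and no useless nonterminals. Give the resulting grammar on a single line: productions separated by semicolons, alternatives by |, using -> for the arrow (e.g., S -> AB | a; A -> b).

Nullable: {W}; after ε-elimination: S -> d | j | Sh | Wd; W -> h | Wh | dh | Wdh.
No unit productions to eliminate.
TERM: introduce B -> d, A -> h and substitute in every rule of length ≥2.
BIN: W -> WBA becomes W -> WC, C -> BA.

S -> d | j | SA | WB; A -> h; B -> d; C -> BA; W -> h | BA | WA | WC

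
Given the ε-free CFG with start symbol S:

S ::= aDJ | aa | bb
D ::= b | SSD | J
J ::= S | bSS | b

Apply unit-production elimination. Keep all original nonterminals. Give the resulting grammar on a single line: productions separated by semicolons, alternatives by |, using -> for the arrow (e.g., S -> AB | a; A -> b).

S -> aa | bb | aDJ; D -> b | aa | bb | SSD | aDJ | bSS; J -> b | aa | bb | aDJ | bSS

Unit productions: D->J, J->S.
Unit pairs (A ⇒* B via units): (D,J), (D,S), (J,S).
S: inherits non-unit rules of {S} → aDJ | aa | bb.
D: inherits non-unit rules of {D, J, S} → SSD | aDJ | aa | b | bSS | bb.
J: inherits non-unit rules of {J, S} → aDJ | aa | b | bSS | bb.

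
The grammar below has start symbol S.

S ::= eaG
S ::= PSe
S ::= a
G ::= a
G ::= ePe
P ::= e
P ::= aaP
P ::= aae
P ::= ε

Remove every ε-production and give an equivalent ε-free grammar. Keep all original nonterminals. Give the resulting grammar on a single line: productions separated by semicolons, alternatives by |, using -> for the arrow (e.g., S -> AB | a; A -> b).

Nullable set: {P}.
S -> PSe: P nullable, giving PSe | Se.
G -> ePe: P nullable, giving ePe | ee.
Drop P -> ε.
P -> aaP: P nullable, giving aa | aaP.
Unchanged (no nullable symbols): S -> a; S -> eaG; G -> a; P -> aae; P -> e.

S -> a | Se | PSe | eaG; G -> a | ee | ePe; P -> e | aa | aaP | aae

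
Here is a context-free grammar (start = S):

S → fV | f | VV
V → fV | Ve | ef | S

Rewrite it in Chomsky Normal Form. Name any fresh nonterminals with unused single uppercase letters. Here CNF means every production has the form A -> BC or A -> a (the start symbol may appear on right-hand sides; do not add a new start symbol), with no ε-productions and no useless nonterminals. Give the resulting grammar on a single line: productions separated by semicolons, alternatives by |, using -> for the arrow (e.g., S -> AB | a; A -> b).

S -> f | AV | VV; A -> f; B -> e; V -> f | AV | BA | VB | VV

No ε-productions.
After unit-elimination: S -> f | VV | fV; V -> f | VV | Ve | ef | fV.
TERM: introduce B -> e, A -> f and substitute in every rule of length ≥2.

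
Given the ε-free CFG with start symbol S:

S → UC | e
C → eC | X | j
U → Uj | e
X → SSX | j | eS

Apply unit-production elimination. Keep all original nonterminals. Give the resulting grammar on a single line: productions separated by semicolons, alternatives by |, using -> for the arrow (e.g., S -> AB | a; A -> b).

S -> e | UC; C -> j | eC | eS | SSX; U -> e | Uj; X -> j | eS | SSX

Unit productions: C->X.
Unit pairs (A ⇒* B via units): (C,X).
S: inherits non-unit rules of {S} → UC | e.
C: inherits non-unit rules of {C, X} → SSX | eC | eS | j.
U: inherits non-unit rules of {U} → Uj | e.
X: inherits non-unit rules of {X} → SSX | eS | j.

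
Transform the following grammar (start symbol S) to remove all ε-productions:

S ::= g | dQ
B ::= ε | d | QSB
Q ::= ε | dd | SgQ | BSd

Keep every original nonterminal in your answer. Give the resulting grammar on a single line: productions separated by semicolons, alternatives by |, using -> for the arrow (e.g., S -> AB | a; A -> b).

Nullable set: {B, Q}.
S -> dQ: Q nullable, giving d | dQ.
Drop B -> ε.
B -> QSB: Q, B nullable, giving QS | QSB | S | SB.
Drop Q -> ε.
Q -> BSd: B nullable, giving BSd | Sd.
Q -> SgQ: Q nullable, giving Sg | SgQ.
Unchanged (no nullable symbols): S -> g; B -> d; Q -> dd.

S -> d | g | dQ; B -> S | d | QS | SB | QSB; Q -> Sd | Sg | dd | BSd | SgQ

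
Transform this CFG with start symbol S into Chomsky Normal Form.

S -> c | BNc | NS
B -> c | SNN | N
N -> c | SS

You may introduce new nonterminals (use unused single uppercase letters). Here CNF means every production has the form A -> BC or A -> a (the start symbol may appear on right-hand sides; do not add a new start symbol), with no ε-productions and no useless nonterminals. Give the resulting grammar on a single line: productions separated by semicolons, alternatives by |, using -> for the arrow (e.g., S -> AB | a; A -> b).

No ε-productions.
After unit-elimination: S -> c | NS | BNc; B -> c | SS | SNN; N -> c | SS.
TERM: introduce A -> c and substitute in every rule of length ≥2.
BIN: B -> SNN becomes B -> SC, C -> NN; S -> BNA becomes S -> BD, D -> NA.

S -> c | BD | NS; A -> c; B -> c | SC | SS; C -> NN; D -> NA; N -> c | SS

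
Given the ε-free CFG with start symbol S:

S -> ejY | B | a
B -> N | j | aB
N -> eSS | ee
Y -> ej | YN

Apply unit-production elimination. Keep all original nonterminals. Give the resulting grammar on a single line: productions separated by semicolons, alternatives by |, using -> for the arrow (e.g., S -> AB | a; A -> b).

Unit productions: B->N, S->B.
Unit pairs (A ⇒* B via units): (B,N), (S,B), (S,N).
S: inherits non-unit rules of {B, N, S} → a | aB | eSS | ee | ejY | j.
B: inherits non-unit rules of {B, N} → aB | eSS | ee | j.
N: inherits non-unit rules of {N} → eSS | ee.
Y: inherits non-unit rules of {Y} → YN | ej.

S -> a | j | aB | ee | eSS | ejY; B -> j | aB | ee | eSS; N -> ee | eSS; Y -> YN | ej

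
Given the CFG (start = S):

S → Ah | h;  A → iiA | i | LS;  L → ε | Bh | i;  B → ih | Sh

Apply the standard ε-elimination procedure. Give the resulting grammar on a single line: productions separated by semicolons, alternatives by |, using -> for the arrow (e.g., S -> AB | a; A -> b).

S -> h | Ah; A -> S | i | LS | iiA; B -> Sh | ih; L -> i | Bh

Nullable set: {L}.
A -> LS: L nullable, giving LS | S.
Drop L -> ε.
Unchanged (no nullable symbols): S -> Ah; S -> h; A -> i; A -> iiA; B -> Sh; B -> ih; L -> Bh; L -> i.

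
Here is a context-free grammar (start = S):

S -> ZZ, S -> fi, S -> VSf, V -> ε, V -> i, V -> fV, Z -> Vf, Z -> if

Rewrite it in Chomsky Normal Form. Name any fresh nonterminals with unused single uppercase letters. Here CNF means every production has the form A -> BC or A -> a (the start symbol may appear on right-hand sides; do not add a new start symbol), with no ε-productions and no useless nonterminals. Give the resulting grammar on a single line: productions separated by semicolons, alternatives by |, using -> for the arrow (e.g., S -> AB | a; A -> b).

S -> AB | SA | VC | ZZ; A -> f; B -> i; C -> SA; V -> f | i | AV; Z -> f | BA | VA

Nullable: {V}; after ε-elimination: S -> Sf | ZZ | fi | VSf; V -> f | i | fV; Z -> f | Vf | if.
No unit productions to eliminate.
TERM: introduce A -> f, B -> i and substitute in every rule of length ≥2.
BIN: S -> VSA becomes S -> VC, C -> SA.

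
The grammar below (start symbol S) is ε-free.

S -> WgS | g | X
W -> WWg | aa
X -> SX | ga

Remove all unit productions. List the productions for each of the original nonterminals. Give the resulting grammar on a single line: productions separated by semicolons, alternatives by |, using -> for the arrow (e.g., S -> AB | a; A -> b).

S -> g | SX | ga | WgS; W -> aa | WWg; X -> SX | ga

Unit productions: S->X.
Unit pairs (A ⇒* B via units): (S,X).
S: inherits non-unit rules of {S, X} → SX | WgS | g | ga.
W: inherits non-unit rules of {W} → WWg | aa.
X: inherits non-unit rules of {X} → SX | ga.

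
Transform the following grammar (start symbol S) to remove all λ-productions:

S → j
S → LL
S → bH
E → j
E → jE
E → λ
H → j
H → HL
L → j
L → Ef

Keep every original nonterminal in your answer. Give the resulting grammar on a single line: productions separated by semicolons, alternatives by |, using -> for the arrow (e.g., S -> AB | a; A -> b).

S -> j | LL | bH; E -> j | jE; H -> j | HL; L -> f | j | Ef

Nullable set: {E}.
Drop E -> λ.
E -> jE: E nullable, giving j | jE.
L -> Ef: E nullable, giving Ef | f.
Unchanged (no nullable symbols): S -> LL; S -> bH; S -> j; E -> j; H -> HL; H -> j; L -> j.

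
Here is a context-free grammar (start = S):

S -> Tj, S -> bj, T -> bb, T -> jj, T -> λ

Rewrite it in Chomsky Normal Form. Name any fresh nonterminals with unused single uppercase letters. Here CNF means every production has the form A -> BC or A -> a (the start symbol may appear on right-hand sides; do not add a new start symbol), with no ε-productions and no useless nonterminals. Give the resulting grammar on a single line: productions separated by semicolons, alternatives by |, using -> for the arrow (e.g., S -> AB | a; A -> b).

Nullable: {T}; after ε-elimination: S -> j | Tj | bj; T -> bb | jj.
No unit productions to eliminate.
TERM: introduce B -> b, A -> j and substitute in every rule of length ≥2.

S -> j | BA | TA; A -> j; B -> b; T -> AA | BB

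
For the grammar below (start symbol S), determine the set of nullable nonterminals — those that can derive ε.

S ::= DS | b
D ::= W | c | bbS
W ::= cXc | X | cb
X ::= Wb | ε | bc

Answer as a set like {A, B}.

Directly nullable (have an ε-rule): {X}.
W is nullable via W -> X (every symbol on the right is already known nullable).
D is nullable via D -> W (every symbol on the right is already known nullable).
Not nullable: S — each has a terminal in every rule's right-hand side or depends on a non-nullable symbol.

{D, W, X}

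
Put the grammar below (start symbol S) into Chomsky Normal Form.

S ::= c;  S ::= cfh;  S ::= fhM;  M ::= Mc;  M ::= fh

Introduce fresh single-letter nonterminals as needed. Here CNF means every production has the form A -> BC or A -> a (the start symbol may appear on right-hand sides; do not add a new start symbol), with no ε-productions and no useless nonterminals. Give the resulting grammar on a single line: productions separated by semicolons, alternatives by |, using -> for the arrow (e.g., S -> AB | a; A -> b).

S -> c | AD | BE; A -> c; B -> f; C -> h; D -> BC; E -> CM; M -> BC | MA

No ε-productions.
No unit productions to eliminate.
TERM: introduce A -> c, B -> f, C -> h and substitute in every rule of length ≥2.
BIN: S -> ABC becomes S -> AD, D -> BC; S -> BCM becomes S -> BE, E -> CM.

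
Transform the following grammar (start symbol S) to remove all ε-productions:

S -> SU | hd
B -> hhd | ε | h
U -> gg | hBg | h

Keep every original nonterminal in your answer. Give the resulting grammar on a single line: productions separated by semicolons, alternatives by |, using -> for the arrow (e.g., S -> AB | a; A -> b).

Nullable set: {B}.
Drop B -> ε.
U -> hBg: B nullable, giving hBg | hg.
Unchanged (no nullable symbols): S -> SU; S -> hd; B -> h; B -> hhd; U -> gg; U -> h.

S -> SU | hd; B -> h | hhd; U -> h | gg | hg | hBg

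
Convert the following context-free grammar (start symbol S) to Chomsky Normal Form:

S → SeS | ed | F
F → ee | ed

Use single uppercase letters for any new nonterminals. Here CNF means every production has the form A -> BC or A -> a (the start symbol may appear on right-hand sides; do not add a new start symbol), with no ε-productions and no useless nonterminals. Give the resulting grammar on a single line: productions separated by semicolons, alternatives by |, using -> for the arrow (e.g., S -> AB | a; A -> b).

No ε-productions.
After unit-elimination: S -> ed | ee | SeS; F -> ed | ee.
TERM: introduce B -> d, A -> e and substitute in every rule of length ≥2.
BIN: S -> SAS becomes S -> SC, C -> AS.
Drop unreachable/unproductive: F.

S -> AA | AB | SC; A -> e; B -> d; C -> AS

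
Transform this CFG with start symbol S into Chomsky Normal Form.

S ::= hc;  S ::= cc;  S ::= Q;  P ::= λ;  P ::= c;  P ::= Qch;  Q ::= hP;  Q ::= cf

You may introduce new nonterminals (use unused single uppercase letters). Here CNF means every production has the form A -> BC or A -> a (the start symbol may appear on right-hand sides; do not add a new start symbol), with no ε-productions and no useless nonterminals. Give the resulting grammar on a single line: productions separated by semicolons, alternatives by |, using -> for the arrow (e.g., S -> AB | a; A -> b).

S -> h | AA | AC | BA | BP; A -> c; B -> h; C -> f; D -> AB; P -> c | QD; Q -> h | AC | BP

Nullable: {P}; after ε-elimination: S -> Q | cc | hc; P -> c | Qch; Q -> h | cf | hP.
After unit-elimination: S -> h | cc | cf | hP | hc; P -> c | Qch; Q -> h | cf | hP.
TERM: introduce A -> c, C -> f, B -> h and substitute in every rule of length ≥2.
BIN: P -> QAB becomes P -> QD, D -> AB.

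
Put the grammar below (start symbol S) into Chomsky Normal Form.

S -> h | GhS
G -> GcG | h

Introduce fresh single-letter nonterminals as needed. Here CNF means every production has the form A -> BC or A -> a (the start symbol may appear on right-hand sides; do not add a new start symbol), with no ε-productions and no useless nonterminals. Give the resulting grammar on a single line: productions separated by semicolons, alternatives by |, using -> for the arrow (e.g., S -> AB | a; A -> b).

S -> h | GD; A -> c; B -> h; C -> AG; D -> BS; G -> h | GC

No ε-productions.
No unit productions to eliminate.
TERM: introduce A -> c, B -> h and substitute in every rule of length ≥2.
BIN: G -> GAG becomes G -> GC, C -> AG; S -> GBS becomes S -> GD, D -> BS.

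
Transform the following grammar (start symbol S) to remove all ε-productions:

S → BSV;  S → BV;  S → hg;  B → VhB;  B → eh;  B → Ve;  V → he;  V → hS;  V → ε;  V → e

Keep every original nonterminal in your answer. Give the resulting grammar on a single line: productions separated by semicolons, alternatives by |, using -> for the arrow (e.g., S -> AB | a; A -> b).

Nullable set: {V}.
S -> BSV: V nullable, giving BS | BSV.
S -> BV: V nullable, giving B | BV.
B -> Ve: V nullable, giving Ve | e.
B -> VhB: V nullable, giving VhB | hB.
Drop V -> ε.
Unchanged (no nullable symbols): S -> hg; B -> eh; V -> e; V -> hS; V -> he.

S -> B | BS | BV | hg | BSV; B -> e | Ve | eh | hB | VhB; V -> e | hS | he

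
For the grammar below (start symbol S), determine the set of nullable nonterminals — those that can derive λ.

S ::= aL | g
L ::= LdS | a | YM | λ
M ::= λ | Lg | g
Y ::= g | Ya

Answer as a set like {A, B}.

Directly nullable (have an ε-rule): {L, M}.
Not nullable: S, Y — each has a terminal in every rule's right-hand side or depends on a non-nullable symbol.

{L, M}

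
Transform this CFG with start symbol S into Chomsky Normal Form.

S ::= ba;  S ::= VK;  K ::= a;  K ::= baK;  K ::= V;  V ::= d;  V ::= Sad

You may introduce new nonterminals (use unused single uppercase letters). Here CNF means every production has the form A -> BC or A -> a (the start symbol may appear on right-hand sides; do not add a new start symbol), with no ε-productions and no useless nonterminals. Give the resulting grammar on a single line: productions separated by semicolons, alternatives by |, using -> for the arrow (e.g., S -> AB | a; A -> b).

S -> CA | VK; A -> a; B -> d; C -> b; D -> AK; E -> AB; F -> AB; K -> a | d | CD | SE; V -> d | SF

No ε-productions.
After unit-elimination: S -> VK | ba; K -> a | d | Sad | baK; V -> d | Sad.
TERM: introduce A -> a, C -> b, B -> d and substitute in every rule of length ≥2.
BIN: K -> CAK becomes K -> CD, D -> AK; K -> SAB becomes K -> SE, E -> AB; V -> SAB becomes V -> SF, F -> AB.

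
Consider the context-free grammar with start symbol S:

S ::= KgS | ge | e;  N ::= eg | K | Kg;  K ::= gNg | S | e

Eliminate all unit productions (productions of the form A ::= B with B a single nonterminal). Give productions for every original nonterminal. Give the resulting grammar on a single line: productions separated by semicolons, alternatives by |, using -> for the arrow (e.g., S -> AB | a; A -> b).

Unit productions: K->S, N->K.
Unit pairs (A ⇒* B via units): (K,S), (N,K), (N,S).
S: inherits non-unit rules of {S} → KgS | e | ge.
K: inherits non-unit rules of {K, S} → KgS | e | gNg | ge.
N: inherits non-unit rules of {K, N, S} → Kg | KgS | e | eg | gNg | ge.

S -> e | ge | KgS; K -> e | ge | KgS | gNg; N -> e | Kg | eg | ge | KgS | gNg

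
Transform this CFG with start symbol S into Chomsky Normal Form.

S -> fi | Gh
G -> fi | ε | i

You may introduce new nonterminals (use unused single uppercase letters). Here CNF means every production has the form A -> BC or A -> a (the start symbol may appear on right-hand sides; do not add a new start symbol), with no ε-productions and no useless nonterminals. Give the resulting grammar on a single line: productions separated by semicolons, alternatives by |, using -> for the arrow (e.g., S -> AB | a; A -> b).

Nullable: {G}; after ε-elimination: S -> h | Gh | fi; G -> i | fi.
No unit productions to eliminate.
TERM: introduce A -> f, C -> h, B -> i and substitute in every rule of length ≥2.

S -> h | AB | GC; A -> f; B -> i; C -> h; G -> i | AB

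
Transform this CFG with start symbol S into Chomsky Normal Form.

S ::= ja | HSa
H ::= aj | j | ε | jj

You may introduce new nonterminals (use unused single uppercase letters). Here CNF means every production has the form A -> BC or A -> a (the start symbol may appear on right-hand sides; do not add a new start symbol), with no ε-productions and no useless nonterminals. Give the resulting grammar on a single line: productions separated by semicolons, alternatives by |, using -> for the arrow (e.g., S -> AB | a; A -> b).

S -> BA | HC | SA; A -> a; B -> j; C -> SA; H -> j | AB | BB

Nullable: {H}; after ε-elimination: S -> Sa | ja | HSa; H -> j | aj | jj.
No unit productions to eliminate.
TERM: introduce A -> a, B -> j and substitute in every rule of length ≥2.
BIN: S -> HSA becomes S -> HC, C -> SA.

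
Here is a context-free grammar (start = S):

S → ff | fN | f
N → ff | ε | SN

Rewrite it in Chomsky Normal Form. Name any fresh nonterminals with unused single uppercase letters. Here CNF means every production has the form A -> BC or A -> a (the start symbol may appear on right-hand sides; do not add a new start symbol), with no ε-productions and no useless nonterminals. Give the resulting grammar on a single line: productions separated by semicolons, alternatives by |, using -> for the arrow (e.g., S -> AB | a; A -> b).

S -> f | AA | AN; A -> f; N -> f | AA | AN | SN

Nullable: {N}; after ε-elimination: S -> f | fN | ff; N -> S | SN | ff.
After unit-elimination: S -> f | fN | ff; N -> f | SN | fN | ff.
TERM: introduce A -> f and substitute in every rule of length ≥2.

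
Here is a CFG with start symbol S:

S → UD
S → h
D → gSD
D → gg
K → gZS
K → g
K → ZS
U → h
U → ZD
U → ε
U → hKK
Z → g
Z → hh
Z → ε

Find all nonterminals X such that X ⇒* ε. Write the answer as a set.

{U, Z}

Directly nullable (have an ε-rule): {U, Z}.
Not nullable: D, K, S — each has a terminal in every rule's right-hand side or depends on a non-nullable symbol.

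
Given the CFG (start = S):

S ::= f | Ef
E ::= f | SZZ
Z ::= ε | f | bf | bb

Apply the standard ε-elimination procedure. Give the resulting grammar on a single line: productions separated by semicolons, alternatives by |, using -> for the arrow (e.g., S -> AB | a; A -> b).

Nullable set: {Z}.
E -> SZZ: Z, Z nullable, giving S | SZ | SZZ.
Drop Z -> ε.
Unchanged (no nullable symbols): S -> Ef; S -> f; E -> f; Z -> bb; Z -> bf; Z -> f.

S -> f | Ef; E -> S | f | SZ | SZZ; Z -> f | bb | bf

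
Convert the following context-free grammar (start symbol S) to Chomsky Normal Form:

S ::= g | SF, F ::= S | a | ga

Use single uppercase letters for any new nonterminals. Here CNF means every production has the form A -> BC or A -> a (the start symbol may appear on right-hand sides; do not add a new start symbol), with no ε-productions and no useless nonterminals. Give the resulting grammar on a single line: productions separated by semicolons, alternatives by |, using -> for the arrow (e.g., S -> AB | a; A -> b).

No ε-productions.
After unit-elimination: S -> g | SF; F -> a | g | SF | ga.
TERM: introduce B -> a, A -> g and substitute in every rule of length ≥2.

S -> g | SF; A -> g; B -> a; F -> a | g | AB | SF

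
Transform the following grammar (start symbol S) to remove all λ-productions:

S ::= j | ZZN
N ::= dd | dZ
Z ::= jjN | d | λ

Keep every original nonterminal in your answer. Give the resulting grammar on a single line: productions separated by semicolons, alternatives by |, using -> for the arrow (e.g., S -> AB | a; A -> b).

Nullable set: {Z}.
S -> ZZN: Z, Z nullable, giving N | ZN | ZZN.
N -> dZ: Z nullable, giving d | dZ.
Drop Z -> λ.
Unchanged (no nullable symbols): S -> j; N -> dd; Z -> d; Z -> jjN.

S -> N | j | ZN | ZZN; N -> d | dZ | dd; Z -> d | jjN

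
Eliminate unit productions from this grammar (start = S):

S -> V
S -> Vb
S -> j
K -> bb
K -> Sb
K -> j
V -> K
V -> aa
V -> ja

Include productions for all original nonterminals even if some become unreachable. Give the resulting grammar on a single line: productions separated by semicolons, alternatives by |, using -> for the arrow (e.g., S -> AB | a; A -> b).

S -> j | Sb | Vb | aa | bb | ja; K -> j | Sb | bb; V -> j | Sb | aa | bb | ja

Unit productions: S->V, V->K.
Unit pairs (A ⇒* B via units): (S,K), (S,V), (V,K).
S: inherits non-unit rules of {K, S, V} → Sb | Vb | aa | bb | j | ja.
K: inherits non-unit rules of {K} → Sb | bb | j.
V: inherits non-unit rules of {K, V} → Sb | aa | bb | j | ja.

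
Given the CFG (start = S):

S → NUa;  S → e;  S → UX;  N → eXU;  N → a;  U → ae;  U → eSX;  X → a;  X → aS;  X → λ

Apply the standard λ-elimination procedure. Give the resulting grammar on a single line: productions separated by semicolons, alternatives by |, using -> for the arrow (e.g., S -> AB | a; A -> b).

S -> U | e | UX | NUa; N -> a | eU | eXU; U -> ae | eS | eSX; X -> a | aS

Nullable set: {X}.
S -> UX: X nullable, giving U | UX.
N -> eXU: X nullable, giving eU | eXU.
U -> eSX: X nullable, giving eS | eSX.
Drop X -> λ.
Unchanged (no nullable symbols): S -> NUa; S -> e; N -> a; U -> ae; X -> a; X -> aS.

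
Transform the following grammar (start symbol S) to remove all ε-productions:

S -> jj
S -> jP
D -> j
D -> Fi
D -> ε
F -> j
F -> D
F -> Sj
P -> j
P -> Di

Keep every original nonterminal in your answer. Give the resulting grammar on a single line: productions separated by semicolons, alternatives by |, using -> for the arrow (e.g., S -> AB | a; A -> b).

Nullable set: {D, F}.
Drop D -> ε.
D -> Fi: F nullable, giving Fi | i.
F -> D: D nullable, giving D.
P -> Di: D nullable, giving Di | i.
Unchanged (no nullable symbols): S -> jP; S -> jj; D -> j; F -> Sj; F -> j; P -> j.

S -> jP | jj; D -> i | j | Fi; F -> D | j | Sj; P -> i | j | Di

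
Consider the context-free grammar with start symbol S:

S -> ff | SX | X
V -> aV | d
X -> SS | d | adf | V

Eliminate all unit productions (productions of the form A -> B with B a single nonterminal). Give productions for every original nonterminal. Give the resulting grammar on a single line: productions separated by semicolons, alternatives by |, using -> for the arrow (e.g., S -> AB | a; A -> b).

S -> d | SS | SX | aV | ff | adf; V -> d | aV; X -> d | SS | aV | adf

Unit productions: S->X, X->V.
Unit pairs (A ⇒* B via units): (S,V), (S,X), (X,V).
S: inherits non-unit rules of {S, V, X} → SS | SX | aV | adf | d | ff.
V: inherits non-unit rules of {V} → aV | d.
X: inherits non-unit rules of {V, X} → SS | aV | adf | d.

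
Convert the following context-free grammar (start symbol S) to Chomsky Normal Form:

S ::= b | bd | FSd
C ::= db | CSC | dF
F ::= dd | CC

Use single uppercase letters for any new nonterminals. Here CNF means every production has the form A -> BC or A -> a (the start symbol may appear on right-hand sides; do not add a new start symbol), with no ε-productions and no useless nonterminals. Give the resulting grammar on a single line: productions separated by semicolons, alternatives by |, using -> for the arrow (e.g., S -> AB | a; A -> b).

No ε-productions.
No unit productions to eliminate.
TERM: introduce B -> b, A -> d and substitute in every rule of length ≥2.
BIN: C -> CSC becomes C -> CD, D -> SC; S -> FSA becomes S -> FE, E -> SA.

S -> b | BA | FE; A -> d; B -> b; C -> AB | AF | CD; D -> SC; E -> SA; F -> AA | CC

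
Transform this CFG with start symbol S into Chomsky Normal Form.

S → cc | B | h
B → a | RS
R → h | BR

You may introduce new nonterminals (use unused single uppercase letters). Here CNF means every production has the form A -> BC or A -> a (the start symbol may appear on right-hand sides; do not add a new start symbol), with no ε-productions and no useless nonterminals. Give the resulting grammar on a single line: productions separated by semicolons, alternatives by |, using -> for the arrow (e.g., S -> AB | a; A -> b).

S -> a | h | AA | RS; A -> c; B -> a | RS; R -> h | BR

No ε-productions.
After unit-elimination: S -> a | h | RS | cc; B -> a | RS; R -> h | BR.
TERM: introduce A -> c and substitute in every rule of length ≥2.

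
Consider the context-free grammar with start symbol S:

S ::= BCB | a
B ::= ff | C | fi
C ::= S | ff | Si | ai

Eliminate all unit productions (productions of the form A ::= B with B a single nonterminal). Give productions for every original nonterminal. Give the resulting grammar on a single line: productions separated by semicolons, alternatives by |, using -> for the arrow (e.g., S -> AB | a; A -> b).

S -> a | BCB; B -> a | Si | ai | ff | fi | BCB; C -> a | Si | ai | ff | BCB

Unit productions: B->C, C->S.
Unit pairs (A ⇒* B via units): (B,C), (B,S), (C,S).
S: inherits non-unit rules of {S} → BCB | a.
B: inherits non-unit rules of {B, C, S} → BCB | Si | a | ai | ff | fi.
C: inherits non-unit rules of {C, S} → BCB | Si | a | ai | ff.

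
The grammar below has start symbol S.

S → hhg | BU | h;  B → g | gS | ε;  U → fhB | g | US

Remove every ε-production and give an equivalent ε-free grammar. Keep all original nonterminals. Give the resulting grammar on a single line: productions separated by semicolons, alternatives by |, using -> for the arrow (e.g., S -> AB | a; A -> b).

S -> U | h | BU | hhg; B -> g | gS; U -> g | US | fh | fhB

Nullable set: {B}.
S -> BU: B nullable, giving BU | U.
Drop B -> ε.
U -> fhB: B nullable, giving fh | fhB.
Unchanged (no nullable symbols): S -> h; S -> hhg; B -> g; B -> gS; U -> US; U -> g.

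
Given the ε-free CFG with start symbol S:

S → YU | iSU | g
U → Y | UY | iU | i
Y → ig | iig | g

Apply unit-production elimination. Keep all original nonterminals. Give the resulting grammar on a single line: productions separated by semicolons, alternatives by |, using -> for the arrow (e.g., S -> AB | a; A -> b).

S -> g | YU | iSU; U -> g | i | UY | iU | ig | iig; Y -> g | ig | iig

Unit productions: U->Y.
Unit pairs (A ⇒* B via units): (U,Y).
S: inherits non-unit rules of {S} → YU | g | iSU.
U: inherits non-unit rules of {U, Y} → UY | g | i | iU | ig | iig.
Y: inherits non-unit rules of {Y} → g | ig | iig.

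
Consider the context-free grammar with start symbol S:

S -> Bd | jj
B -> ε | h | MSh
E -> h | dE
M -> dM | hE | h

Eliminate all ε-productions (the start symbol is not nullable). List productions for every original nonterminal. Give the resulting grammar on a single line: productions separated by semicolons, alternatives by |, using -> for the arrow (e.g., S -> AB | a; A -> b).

Nullable set: {B}.
S -> Bd: B nullable, giving Bd | d.
Drop B -> ε.
Unchanged (no nullable symbols): S -> jj; B -> MSh; B -> h; E -> dE; E -> h; M -> dM; M -> h; M -> hE.

S -> d | Bd | jj; B -> h | MSh; E -> h | dE; M -> h | dM | hE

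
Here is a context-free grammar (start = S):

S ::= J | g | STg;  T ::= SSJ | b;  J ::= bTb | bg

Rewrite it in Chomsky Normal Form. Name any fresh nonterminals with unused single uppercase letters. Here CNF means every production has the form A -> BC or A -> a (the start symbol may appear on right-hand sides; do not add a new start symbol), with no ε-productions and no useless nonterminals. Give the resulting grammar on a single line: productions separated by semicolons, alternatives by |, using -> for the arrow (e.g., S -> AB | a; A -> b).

No ε-productions.
After unit-elimination: S -> g | bg | STg | bTb; J -> bg | bTb; T -> b | SSJ.
TERM: introduce A -> b, B -> g and substitute in every rule of length ≥2.
BIN: J -> ATA becomes J -> AC, C -> TA; S -> ATA becomes S -> AD, D -> TA; S -> STB becomes S -> SE, E -> TB; T -> SSJ becomes T -> SF, F -> SJ.

S -> g | AB | AD | SE; A -> b; B -> g; C -> TA; D -> TA; E -> TB; F -> SJ; J -> AB | AC; T -> b | SF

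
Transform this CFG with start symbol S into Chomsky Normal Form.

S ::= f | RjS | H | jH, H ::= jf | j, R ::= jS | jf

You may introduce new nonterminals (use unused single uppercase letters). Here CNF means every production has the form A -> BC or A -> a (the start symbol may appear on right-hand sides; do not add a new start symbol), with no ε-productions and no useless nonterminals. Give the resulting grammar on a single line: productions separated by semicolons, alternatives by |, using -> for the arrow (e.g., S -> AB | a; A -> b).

No ε-productions.
After unit-elimination: S -> f | j | jH | jf | RjS; H -> j | jf; R -> jS | jf.
TERM: introduce B -> f, A -> j and substitute in every rule of length ≥2.
BIN: S -> RAS becomes S -> RC, C -> AS.

S -> f | j | AB | AH | RC; A -> j; B -> f; C -> AS; H -> j | AB; R -> AB | AS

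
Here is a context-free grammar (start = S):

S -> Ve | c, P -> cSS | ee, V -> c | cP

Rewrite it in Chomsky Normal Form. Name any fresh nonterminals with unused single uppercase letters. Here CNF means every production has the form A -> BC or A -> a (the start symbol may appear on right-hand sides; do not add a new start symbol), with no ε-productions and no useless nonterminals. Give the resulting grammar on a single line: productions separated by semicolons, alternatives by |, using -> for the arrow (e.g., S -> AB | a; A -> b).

S -> c | VB; A -> c; B -> e; C -> SS; P -> AC | BB; V -> c | AP

No ε-productions.
No unit productions to eliminate.
TERM: introduce A -> c, B -> e and substitute in every rule of length ≥2.
BIN: P -> ASS becomes P -> AC, C -> SS.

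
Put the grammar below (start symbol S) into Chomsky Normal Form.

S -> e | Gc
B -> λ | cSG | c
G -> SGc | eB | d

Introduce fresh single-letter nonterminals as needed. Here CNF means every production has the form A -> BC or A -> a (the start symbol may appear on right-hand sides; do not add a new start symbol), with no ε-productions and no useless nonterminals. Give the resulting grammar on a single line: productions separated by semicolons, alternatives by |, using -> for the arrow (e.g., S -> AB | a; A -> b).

S -> e | GA; A -> c; B -> c | AD; C -> e; D -> SG; E -> GA; G -> d | e | CB | SE

Nullable: {B}; after ε-elimination: S -> e | Gc; B -> c | cSG; G -> d | e | eB | SGc.
No unit productions to eliminate.
TERM: introduce A -> c, C -> e and substitute in every rule of length ≥2.
BIN: B -> ASG becomes B -> AD, D -> SG; G -> SGA becomes G -> SE, E -> GA.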